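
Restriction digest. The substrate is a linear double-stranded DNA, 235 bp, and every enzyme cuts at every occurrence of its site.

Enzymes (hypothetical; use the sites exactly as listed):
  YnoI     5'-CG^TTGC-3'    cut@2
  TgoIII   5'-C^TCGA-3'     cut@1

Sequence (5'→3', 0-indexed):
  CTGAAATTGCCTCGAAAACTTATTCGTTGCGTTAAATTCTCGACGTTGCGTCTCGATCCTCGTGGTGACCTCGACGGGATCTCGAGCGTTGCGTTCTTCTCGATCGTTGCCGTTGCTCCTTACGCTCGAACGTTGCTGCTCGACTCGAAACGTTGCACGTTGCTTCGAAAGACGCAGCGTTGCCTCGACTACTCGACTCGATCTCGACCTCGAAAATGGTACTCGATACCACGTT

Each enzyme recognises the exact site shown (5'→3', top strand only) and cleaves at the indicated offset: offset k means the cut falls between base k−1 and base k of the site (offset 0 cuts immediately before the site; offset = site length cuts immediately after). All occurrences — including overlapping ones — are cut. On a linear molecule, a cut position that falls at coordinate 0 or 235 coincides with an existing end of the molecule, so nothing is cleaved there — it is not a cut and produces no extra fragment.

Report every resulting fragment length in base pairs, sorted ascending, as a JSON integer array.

[5,5,5,6,6,6,6,7,7,7,7,7,7,8,8,11,11,11,13,13,13,13,15,18,20]

Scan for sites:
  YnoI (CGTTGC, off=2): starts [24, 43, 86, 104, 110, 130, 150, 157, 177] → cuts [26, 45, 88, 106, 112, 132, 152, 159, 179]
  TgoIII (CTCGA, off=1): starts [10, 38, 51, 69, 80, 98, 124, 138, 143, 183, 191, 196, 202, 208, 221] → cuts [11, 39, 52, 70, 81, 99, 125, 139, 144, 184, 192, 197, 203, 209, 222]

All cut coordinates (distinct, sorted): [11, 26, 39, 45, 52, 70, 81, 88, 99, 106, 112, 125, 132, 139, 144, 152, 159, 179, 184, 192, 197, 203, 209, 222]

Fragment lengths:
  [0,11): 11 bp
  [11,26): 15 bp
  [26,39): 13 bp
  [39,45): 6 bp
  [45,52): 7 bp
  [52,70): 18 bp
  [70,81): 11 bp
  [81,88): 7 bp
  [88,99): 11 bp
  [99,106): 7 bp
  [106,112): 6 bp
  [112,125): 13 bp
  [125,132): 7 bp
  [132,139): 7 bp
  [139,144): 5 bp
  [144,152): 8 bp
  [152,159): 7 bp
  [159,179): 20 bp
  [179,184): 5 bp
  [184,192): 8 bp
  [192,197): 5 bp
  [197,203): 6 bp
  [203,209): 6 bp
  [209,222): 13 bp
  [222,235): 13 bp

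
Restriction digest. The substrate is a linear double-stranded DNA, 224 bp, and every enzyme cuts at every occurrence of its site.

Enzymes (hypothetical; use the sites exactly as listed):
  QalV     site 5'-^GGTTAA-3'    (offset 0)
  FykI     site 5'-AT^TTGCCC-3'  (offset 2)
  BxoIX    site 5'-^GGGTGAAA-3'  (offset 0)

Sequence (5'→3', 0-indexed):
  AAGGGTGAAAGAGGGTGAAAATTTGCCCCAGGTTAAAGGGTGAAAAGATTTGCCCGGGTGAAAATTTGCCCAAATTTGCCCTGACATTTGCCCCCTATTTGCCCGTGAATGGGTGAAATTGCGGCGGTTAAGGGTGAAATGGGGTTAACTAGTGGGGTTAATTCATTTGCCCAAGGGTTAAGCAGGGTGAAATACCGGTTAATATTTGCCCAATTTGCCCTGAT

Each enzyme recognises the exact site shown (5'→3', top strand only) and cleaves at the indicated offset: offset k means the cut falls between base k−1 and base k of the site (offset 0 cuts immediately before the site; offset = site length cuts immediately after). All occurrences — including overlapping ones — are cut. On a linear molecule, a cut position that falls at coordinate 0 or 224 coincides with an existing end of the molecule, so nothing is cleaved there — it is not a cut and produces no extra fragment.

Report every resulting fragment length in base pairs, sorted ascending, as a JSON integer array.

Site scan:
  QalV GGTTAA/0: at [30, 125, 142, 155, 175, 196] ⇒ [30, 125, 142, 155, 175, 196]
  FykI ATTTGCCC/2: at [20, 47, 63, 73, 85, 96, 164, 203, 212] ⇒ [22, 49, 65, 75, 87, 98, 166, 205, 214]
  BxoIX GGGTGAAA/0: at [2, 12, 37, 55, 110, 131, 184] ⇒ [2, 12, 37, 55, 110, 131, 184]

All cut coordinates (distinct, sorted): [2, 12, 22, 30, 37, 49, 55, 65, 75, 87, 98, 110, 125, 131, 142, 155, 166, 175, 184, 196, 205, 214]

Fragment lengths:
  [0,2): 2 bp
  [2,12): 10 bp
  [12,22): 10 bp
  [22,30): 8 bp
  [30,37): 7 bp
  [37,49): 12 bp
  [49,55): 6 bp
  [55,65): 10 bp
  [65,75): 10 bp
  [75,87): 12 bp
  [87,98): 11 bp
  [98,110): 12 bp
  [110,125): 15 bp
  [125,131): 6 bp
  [131,142): 11 bp
  [142,155): 13 bp
  [155,166): 11 bp
  [166,175): 9 bp
  [175,184): 9 bp
  [184,196): 12 bp
  [196,205): 9 bp
  [205,214): 9 bp
  [214,224): 10 bp

[2,6,6,7,8,9,9,9,9,10,10,10,10,10,11,11,11,12,12,12,12,13,15]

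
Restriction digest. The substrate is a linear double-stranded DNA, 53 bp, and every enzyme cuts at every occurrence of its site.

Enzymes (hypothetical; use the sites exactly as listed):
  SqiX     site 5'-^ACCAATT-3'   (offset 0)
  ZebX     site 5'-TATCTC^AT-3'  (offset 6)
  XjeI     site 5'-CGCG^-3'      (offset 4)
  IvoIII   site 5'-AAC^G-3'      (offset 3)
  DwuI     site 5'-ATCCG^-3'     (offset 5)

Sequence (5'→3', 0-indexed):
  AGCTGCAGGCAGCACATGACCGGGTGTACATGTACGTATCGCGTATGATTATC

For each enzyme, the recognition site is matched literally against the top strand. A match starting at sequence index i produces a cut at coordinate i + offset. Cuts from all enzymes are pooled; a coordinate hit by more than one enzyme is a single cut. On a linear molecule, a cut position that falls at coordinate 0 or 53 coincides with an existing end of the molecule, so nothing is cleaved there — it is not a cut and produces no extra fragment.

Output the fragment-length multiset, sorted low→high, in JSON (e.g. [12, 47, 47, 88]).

Scan for sites:
  SqiX (ACCAATT, off=0): no sites
  ZebX (TATCTCAT, off=6): no sites
  XjeI CGCG/4: at [39] ⇒ [43]
  IvoIII (AACG, off=3): no sites
  DwuI (ATCCG, off=5): no sites

All cut coordinates (distinct, sorted): [43]

Fragment lengths:
  [0,43): 43 bp
  [43,53): 10 bp

[10,43]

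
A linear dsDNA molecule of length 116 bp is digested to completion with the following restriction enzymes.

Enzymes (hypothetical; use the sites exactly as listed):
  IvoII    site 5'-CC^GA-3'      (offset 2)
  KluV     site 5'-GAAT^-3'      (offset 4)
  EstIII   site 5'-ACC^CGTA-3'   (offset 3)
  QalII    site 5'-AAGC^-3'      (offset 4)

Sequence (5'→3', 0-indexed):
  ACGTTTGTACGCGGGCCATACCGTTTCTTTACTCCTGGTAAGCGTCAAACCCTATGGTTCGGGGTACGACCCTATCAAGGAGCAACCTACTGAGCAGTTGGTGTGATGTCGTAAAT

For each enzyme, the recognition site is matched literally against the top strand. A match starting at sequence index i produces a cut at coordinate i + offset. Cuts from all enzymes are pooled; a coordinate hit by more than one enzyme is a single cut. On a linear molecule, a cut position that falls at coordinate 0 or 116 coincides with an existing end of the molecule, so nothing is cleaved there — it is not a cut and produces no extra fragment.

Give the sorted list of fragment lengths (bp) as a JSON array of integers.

Site scan:
  IvoII (CCGA, off=2): no sites
  KluV (GAAT, off=4): no sites
  EstIII (ACCCGTA, off=3): no sites
  QalII (AAGC, off=4): starts [39] → cuts [43]

Pooled cuts: [43]

Fragment lengths:
  [0,43): 43 bp
  [43,116): 73 bp

[43,73]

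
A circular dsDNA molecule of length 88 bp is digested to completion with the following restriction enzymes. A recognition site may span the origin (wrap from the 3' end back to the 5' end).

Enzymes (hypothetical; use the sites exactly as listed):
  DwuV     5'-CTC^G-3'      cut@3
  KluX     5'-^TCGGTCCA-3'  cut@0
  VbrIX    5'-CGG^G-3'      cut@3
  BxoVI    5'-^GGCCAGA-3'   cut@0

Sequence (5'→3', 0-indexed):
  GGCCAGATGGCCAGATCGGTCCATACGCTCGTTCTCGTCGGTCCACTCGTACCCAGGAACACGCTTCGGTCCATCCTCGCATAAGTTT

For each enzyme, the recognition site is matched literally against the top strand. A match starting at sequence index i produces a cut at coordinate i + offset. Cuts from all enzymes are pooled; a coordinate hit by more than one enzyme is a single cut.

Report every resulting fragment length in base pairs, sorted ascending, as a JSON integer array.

Scan for sites:
  DwuV CTCG/3: at [27, 33, 45, 75] ⇒ [30, 36, 48, 78]
  KluX TCGGTCCA/0: at [15, 37, 65] ⇒ [15, 37, 65]
  VbrIX (CGGG, off=3): no sites
  BxoVI GGCCAGA/0: at [0, 8] ⇒ [0, 8]

All cut coordinates (distinct, sorted): [0, 8, 15, 30, 36, 37, 48, 65, 78]

Fragments:
  0→8: 8 bp
  8→15: 7 bp
  15→30: 15 bp
  30→36: 6 bp
  36→37: 1 bp
  37→48: 11 bp
  48→65: 17 bp
  65→78: 13 bp
  78→0 (wrap): 88-78+0 = 10 bp

[1,6,7,8,10,11,13,15,17]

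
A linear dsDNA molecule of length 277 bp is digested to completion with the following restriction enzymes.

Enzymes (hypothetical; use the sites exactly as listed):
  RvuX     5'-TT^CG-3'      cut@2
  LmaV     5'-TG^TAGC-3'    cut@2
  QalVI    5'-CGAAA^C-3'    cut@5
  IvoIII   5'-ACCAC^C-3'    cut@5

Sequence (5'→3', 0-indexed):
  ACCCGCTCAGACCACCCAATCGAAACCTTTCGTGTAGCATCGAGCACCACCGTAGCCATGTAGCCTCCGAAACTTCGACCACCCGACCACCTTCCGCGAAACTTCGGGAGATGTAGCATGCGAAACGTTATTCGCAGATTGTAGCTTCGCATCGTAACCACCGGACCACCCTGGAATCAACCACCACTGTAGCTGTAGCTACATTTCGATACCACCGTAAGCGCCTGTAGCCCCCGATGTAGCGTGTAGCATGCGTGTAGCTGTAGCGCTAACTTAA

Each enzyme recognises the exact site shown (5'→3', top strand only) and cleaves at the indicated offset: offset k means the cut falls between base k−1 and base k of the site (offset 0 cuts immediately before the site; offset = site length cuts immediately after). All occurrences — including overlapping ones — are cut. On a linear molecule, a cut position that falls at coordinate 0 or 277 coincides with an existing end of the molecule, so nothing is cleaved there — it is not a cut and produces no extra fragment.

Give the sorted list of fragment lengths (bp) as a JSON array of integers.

[3,3,4,5,5,6,6,6,7,7,7,8,8,9,9,9,10,10,11,11,11,12,12,12,12,14,14,15,15,16]

Scan for sites:
  RvuX (TTCG, off=2): starts [28, 73, 102, 130, 145, 204] → cuts [30, 75, 104, 132, 147, 206]
  LmaV (TGTAGC, off=2): starts [32, 58, 111, 139, 187, 193, 225, 237, 244, 255, 261] → cuts [34, 60, 113, 141, 189, 195, 227, 239, 246, 257, 263]
  QalVI (CGAAAC, off=5): starts [20, 67, 96, 120] → cuts [25, 72, 101, 125]
  IvoIII (ACCACC, off=5): starts [10, 45, 77, 85, 156, 164, 179, 210] → cuts [15, 50, 82, 90, 161, 169, 184, 215]

Pooled cuts: [15, 25, 30, 34, 50, 60, 72, 75, 82, 90, 101, 104, 113, 125, 132, 141, 147, 161, 169, 184, 189, 195, 206, 215, 227, 239, 246, 257, 263]

Fragments:
  [0,15): 15 bp
  [15,25): 10 bp
  [25,30): 5 bp
  [30,34): 4 bp
  [34,50): 16 bp
  [50,60): 10 bp
  [60,72): 12 bp
  [72,75): 3 bp
  [75,82): 7 bp
  [82,90): 8 bp
  [90,101): 11 bp
  [101,104): 3 bp
  [104,113): 9 bp
  [113,125): 12 bp
  [125,132): 7 bp
  [132,141): 9 bp
  [141,147): 6 bp
  [147,161): 14 bp
  [161,169): 8 bp
  [169,184): 15 bp
  [184,189): 5 bp
  [189,195): 6 bp
  [195,206): 11 bp
  [206,215): 9 bp
  [215,227): 12 bp
  [227,239): 12 bp
  [239,246): 7 bp
  [246,257): 11 bp
  [257,263): 6 bp
  [263,277): 14 bp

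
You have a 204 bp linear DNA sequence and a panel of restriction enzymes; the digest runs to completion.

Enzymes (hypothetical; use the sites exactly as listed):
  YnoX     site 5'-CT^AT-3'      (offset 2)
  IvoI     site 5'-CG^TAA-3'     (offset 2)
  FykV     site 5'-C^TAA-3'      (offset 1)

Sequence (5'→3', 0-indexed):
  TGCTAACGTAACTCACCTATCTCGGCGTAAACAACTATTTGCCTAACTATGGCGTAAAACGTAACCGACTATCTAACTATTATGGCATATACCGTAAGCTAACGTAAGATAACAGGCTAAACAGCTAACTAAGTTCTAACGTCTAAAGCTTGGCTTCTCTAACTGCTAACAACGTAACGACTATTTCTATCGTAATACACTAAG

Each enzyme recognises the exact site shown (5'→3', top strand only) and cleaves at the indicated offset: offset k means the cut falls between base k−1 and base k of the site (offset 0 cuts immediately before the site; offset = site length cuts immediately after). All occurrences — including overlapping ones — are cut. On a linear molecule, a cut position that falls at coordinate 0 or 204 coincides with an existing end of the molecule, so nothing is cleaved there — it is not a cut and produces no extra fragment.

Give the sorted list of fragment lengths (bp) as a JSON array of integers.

Site scan:
  YnoX CTAT/2: at [16, 34, 46, 68, 76, 180, 186] ⇒ [18, 36, 48, 70, 78, 182, 188]
  IvoI CGTAA/2: at [6, 25, 52, 59, 92, 102, 172, 190] ⇒ [8, 27, 54, 61, 94, 104, 174, 192]
  FykV CTAA/1: at [2, 42, 72, 98, 116, 124, 128, 135, 142, 158, 165, 199] ⇒ [3, 43, 73, 99, 117, 125, 129, 136, 143, 159, 166, 200]

Pooled cuts: [3, 8, 18, 27, 36, 43, 48, 54, 61, 70, 73, 78, 94, 99, 104, 117, 125, 129, 136, 143, 159, 166, 174, 182, 188, 192, 200]

Fragments:
  [0,3): 3 bp
  [3,8): 5 bp
  [8,18): 10 bp
  [18,27): 9 bp
  [27,36): 9 bp
  [36,43): 7 bp
  [43,48): 5 bp
  [48,54): 6 bp
  [54,61): 7 bp
  [61,70): 9 bp
  [70,73): 3 bp
  [73,78): 5 bp
  [78,94): 16 bp
  [94,99): 5 bp
  [99,104): 5 bp
  [104,117): 13 bp
  [117,125): 8 bp
  [125,129): 4 bp
  [129,136): 7 bp
  [136,143): 7 bp
  [143,159): 16 bp
  [159,166): 7 bp
  [166,174): 8 bp
  [174,182): 8 bp
  [182,188): 6 bp
  [188,192): 4 bp
  [192,200): 8 bp
  [200,204): 4 bp

[3,3,4,4,4,5,5,5,5,5,6,6,7,7,7,7,7,8,8,8,8,9,9,9,10,13,16,16]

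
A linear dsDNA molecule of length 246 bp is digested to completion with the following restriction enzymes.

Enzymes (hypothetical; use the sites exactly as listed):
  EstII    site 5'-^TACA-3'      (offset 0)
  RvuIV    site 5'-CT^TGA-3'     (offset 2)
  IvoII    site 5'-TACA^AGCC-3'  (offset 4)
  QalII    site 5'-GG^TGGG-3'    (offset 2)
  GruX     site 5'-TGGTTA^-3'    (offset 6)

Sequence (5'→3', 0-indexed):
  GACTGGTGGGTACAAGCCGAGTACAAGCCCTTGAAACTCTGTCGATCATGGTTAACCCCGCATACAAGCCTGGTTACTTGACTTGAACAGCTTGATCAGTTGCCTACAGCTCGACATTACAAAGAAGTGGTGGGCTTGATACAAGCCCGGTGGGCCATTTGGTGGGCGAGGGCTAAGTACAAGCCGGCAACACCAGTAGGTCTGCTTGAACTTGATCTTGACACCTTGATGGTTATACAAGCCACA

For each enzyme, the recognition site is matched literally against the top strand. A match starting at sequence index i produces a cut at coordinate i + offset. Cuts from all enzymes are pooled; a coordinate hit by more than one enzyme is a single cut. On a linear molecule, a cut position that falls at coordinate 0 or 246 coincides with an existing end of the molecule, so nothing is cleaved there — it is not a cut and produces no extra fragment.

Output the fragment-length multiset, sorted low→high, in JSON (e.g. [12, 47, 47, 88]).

Scan for sites:
  EstII (TACA, off=0): starts [10, 21, 62, 104, 117, 139, 177, 235] → cuts [10, 21, 62, 104, 117, 139, 177, 235]
  RvuIV (CTTGA, off=2): starts [29, 76, 81, 90, 134, 204, 210, 216, 224] → cuts [31, 78, 83, 92, 136, 206, 212, 218, 226]
  IvoII (TACAAGCC, off=4): starts [10, 21, 62, 139, 177, 235] → cuts [14, 25, 66, 143, 181, 239]
  QalII (GGTGGG, off=2): starts [4, 128, 148, 160] → cuts [6, 130, 150, 162]
  GruX (TGGTTA, off=6): starts [48, 70, 229] → cuts [54, 76, 235]

All cut coordinates (distinct, sorted): [6, 10, 14, 21, 25, 31, 54, 62, 66, 76, 78, 83, 92, 104, 117, 130, 136, 139, 143, 150, 162, 177, 181, 206, 212, 218, 226, 235, 239]

Fragments:
  [0,6): 6 bp
  [6,10): 4 bp
  [10,14): 4 bp
  [14,21): 7 bp
  [21,25): 4 bp
  [25,31): 6 bp
  [31,54): 23 bp
  [54,62): 8 bp
  [62,66): 4 bp
  [66,76): 10 bp
  [76,78): 2 bp
  [78,83): 5 bp
  [83,92): 9 bp
  [92,104): 12 bp
  [104,117): 13 bp
  [117,130): 13 bp
  [130,136): 6 bp
  [136,139): 3 bp
  [139,143): 4 bp
  [143,150): 7 bp
  [150,162): 12 bp
  [162,177): 15 bp
  [177,181): 4 bp
  [181,206): 25 bp
  [206,212): 6 bp
  [212,218): 6 bp
  [218,226): 8 bp
  [226,235): 9 bp
  [235,239): 4 bp
  [239,246): 7 bp

[2,3,4,4,4,4,4,4,4,5,6,6,6,6,6,7,7,7,8,8,9,9,10,12,12,13,13,15,23,25]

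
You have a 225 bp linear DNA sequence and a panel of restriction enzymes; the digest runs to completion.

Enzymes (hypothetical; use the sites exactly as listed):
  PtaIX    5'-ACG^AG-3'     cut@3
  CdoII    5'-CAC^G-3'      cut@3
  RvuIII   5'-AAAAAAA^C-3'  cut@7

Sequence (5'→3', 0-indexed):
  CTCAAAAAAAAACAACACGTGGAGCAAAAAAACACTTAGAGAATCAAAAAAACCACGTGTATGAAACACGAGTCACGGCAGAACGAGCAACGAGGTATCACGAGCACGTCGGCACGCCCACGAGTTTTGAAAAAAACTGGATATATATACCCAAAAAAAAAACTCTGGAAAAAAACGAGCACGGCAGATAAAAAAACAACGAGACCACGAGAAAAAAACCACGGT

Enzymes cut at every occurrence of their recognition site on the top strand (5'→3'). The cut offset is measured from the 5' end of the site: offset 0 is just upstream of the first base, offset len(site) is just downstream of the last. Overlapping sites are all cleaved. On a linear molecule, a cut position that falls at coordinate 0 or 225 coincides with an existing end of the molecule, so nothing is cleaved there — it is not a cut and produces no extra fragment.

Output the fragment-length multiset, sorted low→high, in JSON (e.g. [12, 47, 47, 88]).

Site scan:
  PtaIX ACGAG/3: at [67, 82, 89, 99, 119, 174, 198, 206] ⇒ [70, 85, 92, 102, 122, 177, 201, 209]
  CdoII CACG/3: at [15, 53, 66, 73, 98, 104, 112, 118, 179, 205, 219] ⇒ [18, 56, 69, 76, 101, 107, 115, 121, 182, 208, 222]
  RvuIII AAAAAAAC/7: at [5, 25, 45, 129, 155, 168, 189, 211] ⇒ [12, 32, 52, 136, 162, 175, 196, 218]

All cut coordinates (distinct, sorted): [12, 18, 32, 52, 56, 69, 70, 76, 85, 92, 101, 102, 107, 115, 121, 122, 136, 162, 175, 177, 182, 196, 201, 208, 209, 218, 222]

Fragments:
  [0,12): 12 bp
  [12,18): 6 bp
  [18,32): 14 bp
  [32,52): 20 bp
  [52,56): 4 bp
  [56,69): 13 bp
  [69,70): 1 bp
  [70,76): 6 bp
  [76,85): 9 bp
  [85,92): 7 bp
  [92,101): 9 bp
  [101,102): 1 bp
  [102,107): 5 bp
  [107,115): 8 bp
  [115,121): 6 bp
  [121,122): 1 bp
  [122,136): 14 bp
  [136,162): 26 bp
  [162,175): 13 bp
  [175,177): 2 bp
  [177,182): 5 bp
  [182,196): 14 bp
  [196,201): 5 bp
  [201,208): 7 bp
  [208,209): 1 bp
  [209,218): 9 bp
  [218,222): 4 bp
  [222,225): 3 bp

[1,1,1,1,2,3,4,4,5,5,5,6,6,6,7,7,8,9,9,9,12,13,13,14,14,14,20,26]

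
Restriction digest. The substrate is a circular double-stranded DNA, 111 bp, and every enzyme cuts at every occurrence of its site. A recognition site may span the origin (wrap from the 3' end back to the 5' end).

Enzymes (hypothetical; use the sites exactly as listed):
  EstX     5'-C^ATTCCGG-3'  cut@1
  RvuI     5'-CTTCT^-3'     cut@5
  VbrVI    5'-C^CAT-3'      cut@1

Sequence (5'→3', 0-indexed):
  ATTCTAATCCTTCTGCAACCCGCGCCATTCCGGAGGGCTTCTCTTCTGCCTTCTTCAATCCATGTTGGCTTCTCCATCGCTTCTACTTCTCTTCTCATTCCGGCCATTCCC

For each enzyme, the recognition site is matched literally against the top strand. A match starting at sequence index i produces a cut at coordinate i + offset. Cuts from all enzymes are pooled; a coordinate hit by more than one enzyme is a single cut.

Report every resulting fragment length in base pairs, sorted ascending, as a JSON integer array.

Per-enzyme occurrences:
  EstX CATTCCGG/1: at [25, 95] ⇒ [26, 96]
  RvuI CTTCT/5: at [9, 37, 42, 49, 68, 79, 85, 90] ⇒ [14, 42, 47, 54, 73, 84, 90, 95]
  VbrVI CCAT/1: at [24, 59, 73, 103, 109] ⇒ [25, 60, 74, 104, 110]

All cut coordinates (distinct, sorted): [14, 25, 26, 42, 47, 54, 60, 73, 74, 84, 90, 95, 96, 104, 110]

Fragments:
  14→25: 11 bp
  25→26: 1 bp
  26→42: 16 bp
  42→47: 5 bp
  47→54: 7 bp
  54→60: 6 bp
  60→73: 13 bp
  73→74: 1 bp
  74→84: 10 bp
  84→90: 6 bp
  90→95: 5 bp
  95→96: 1 bp
  96→104: 8 bp
  104→110: 6 bp
  110→14 (wrap): 111-110+14 = 15 bp

[1,1,1,5,5,6,6,6,7,8,10,11,13,15,16]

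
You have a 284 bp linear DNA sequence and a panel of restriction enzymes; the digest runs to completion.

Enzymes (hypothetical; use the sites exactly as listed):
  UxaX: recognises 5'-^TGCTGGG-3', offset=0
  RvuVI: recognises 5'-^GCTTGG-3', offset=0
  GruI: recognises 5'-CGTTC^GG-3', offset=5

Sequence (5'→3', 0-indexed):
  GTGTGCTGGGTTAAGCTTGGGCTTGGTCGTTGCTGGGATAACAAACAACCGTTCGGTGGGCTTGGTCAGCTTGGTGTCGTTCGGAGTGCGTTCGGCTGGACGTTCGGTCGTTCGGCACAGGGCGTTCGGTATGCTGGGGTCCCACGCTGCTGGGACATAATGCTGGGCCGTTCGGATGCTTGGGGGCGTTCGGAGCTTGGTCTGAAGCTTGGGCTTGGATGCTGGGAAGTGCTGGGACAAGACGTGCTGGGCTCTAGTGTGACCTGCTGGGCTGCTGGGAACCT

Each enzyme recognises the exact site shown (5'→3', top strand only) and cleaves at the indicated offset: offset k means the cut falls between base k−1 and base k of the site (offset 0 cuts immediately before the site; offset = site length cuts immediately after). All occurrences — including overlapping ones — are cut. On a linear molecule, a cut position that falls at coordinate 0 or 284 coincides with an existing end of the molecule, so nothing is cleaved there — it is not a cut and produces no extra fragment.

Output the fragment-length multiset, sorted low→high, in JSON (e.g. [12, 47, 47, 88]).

Per-enzyme occurrences:
  UxaX (TGCTGGG, off=0): starts [3, 30, 131, 147, 160, 219, 229, 244, 264, 272] → cuts [3, 30, 131, 147, 160, 219, 229, 244, 264, 272]
  RvuVI (GCTTGG, off=0): starts [14, 20, 59, 68, 177, 194, 206, 212] → cuts [14, 20, 59, 68, 177, 194, 206, 212]
  GruI (CGTTCGG, off=5): starts [49, 77, 88, 100, 108, 122, 168, 186] → cuts [54, 82, 93, 105, 113, 127, 173, 191]

Pooled cuts: [3, 14, 20, 30, 54, 59, 68, 82, 93, 105, 113, 127, 131, 147, 160, 173, 177, 191, 194, 206, 212, 219, 229, 244, 264, 272]

Fragment lengths:
  [0,3): 3 bp
  [3,14): 11 bp
  [14,20): 6 bp
  [20,30): 10 bp
  [30,54): 24 bp
  [54,59): 5 bp
  [59,68): 9 bp
  [68,82): 14 bp
  [82,93): 11 bp
  [93,105): 12 bp
  [105,113): 8 bp
  [113,127): 14 bp
  [127,131): 4 bp
  [131,147): 16 bp
  [147,160): 13 bp
  [160,173): 13 bp
  [173,177): 4 bp
  [177,191): 14 bp
  [191,194): 3 bp
  [194,206): 12 bp
  [206,212): 6 bp
  [212,219): 7 bp
  [219,229): 10 bp
  [229,244): 15 bp
  [244,264): 20 bp
  [264,272): 8 bp
  [272,284): 12 bp

[3,3,4,4,5,6,6,7,8,8,9,10,10,11,11,12,12,12,13,13,14,14,14,15,16,20,24]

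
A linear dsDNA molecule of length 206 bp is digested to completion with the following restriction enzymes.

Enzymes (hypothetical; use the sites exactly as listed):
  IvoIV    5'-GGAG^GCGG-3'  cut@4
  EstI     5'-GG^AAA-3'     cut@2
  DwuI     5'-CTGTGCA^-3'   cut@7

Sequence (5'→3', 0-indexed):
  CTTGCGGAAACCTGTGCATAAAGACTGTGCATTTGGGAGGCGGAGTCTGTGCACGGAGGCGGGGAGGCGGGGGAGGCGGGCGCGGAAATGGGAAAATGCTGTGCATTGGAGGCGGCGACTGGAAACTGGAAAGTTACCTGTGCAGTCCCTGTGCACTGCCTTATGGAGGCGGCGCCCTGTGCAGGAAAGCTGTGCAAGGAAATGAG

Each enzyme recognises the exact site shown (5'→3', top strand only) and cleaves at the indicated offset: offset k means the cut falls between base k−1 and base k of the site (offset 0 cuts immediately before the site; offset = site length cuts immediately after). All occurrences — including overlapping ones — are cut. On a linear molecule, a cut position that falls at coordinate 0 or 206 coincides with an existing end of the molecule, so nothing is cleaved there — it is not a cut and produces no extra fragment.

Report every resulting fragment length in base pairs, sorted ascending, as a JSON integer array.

[2,3,5,6,7,7,7,7,8,8,9,10,11,11,11,11,13,13,13,14,15,15]

Per-enzyme occurrences:
  IvoIV (GGAGGCGG, off=4): starts [35, 54, 62, 71, 107, 164] → cuts [39, 58, 66, 75, 111, 168]
  EstI (GGAAA, off=2): starts [5, 83, 90, 120, 127, 183, 197] → cuts [7, 85, 92, 122, 129, 185, 199]
  DwuI (CTGTGCA, off=7): starts [11, 24, 46, 98, 137, 148, 176, 189] → cuts [18, 31, 53, 105, 144, 155, 183, 196]

All cut coordinates (distinct, sorted): [7, 18, 31, 39, 53, 58, 66, 75, 85, 92, 105, 111, 122, 129, 144, 155, 168, 183, 185, 196, 199]

Fragments:
  [0,7): 7 bp
  [7,18): 11 bp
  [18,31): 13 bp
  [31,39): 8 bp
  [39,53): 14 bp
  [53,58): 5 bp
  [58,66): 8 bp
  [66,75): 9 bp
  [75,85): 10 bp
  [85,92): 7 bp
  [92,105): 13 bp
  [105,111): 6 bp
  [111,122): 11 bp
  [122,129): 7 bp
  [129,144): 15 bp
  [144,155): 11 bp
  [155,168): 13 bp
  [168,183): 15 bp
  [183,185): 2 bp
  [185,196): 11 bp
  [196,199): 3 bp
  [199,206): 7 bp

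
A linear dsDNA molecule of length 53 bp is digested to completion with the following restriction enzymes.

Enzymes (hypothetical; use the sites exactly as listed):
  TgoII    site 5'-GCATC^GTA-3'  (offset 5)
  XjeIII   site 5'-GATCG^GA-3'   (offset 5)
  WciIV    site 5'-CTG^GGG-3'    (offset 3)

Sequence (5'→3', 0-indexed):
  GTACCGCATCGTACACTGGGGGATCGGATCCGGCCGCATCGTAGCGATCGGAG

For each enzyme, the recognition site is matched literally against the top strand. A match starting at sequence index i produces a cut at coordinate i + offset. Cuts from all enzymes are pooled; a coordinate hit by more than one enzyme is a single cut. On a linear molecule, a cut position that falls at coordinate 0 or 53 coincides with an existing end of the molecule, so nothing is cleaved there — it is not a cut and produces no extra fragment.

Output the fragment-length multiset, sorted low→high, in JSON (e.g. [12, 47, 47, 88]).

Scan for sites:
  TgoII GCATCGTA/5: at [5, 35] ⇒ [10, 40]
  XjeIII GATCGGA/5: at [21, 45] ⇒ [26, 50]
  WciIV CTGGGG/3: at [15] ⇒ [18]

Pooled cuts: [10, 18, 26, 40, 50]

Fragment lengths:
  [0,10): 10 bp
  [10,18): 8 bp
  [18,26): 8 bp
  [26,40): 14 bp
  [40,50): 10 bp
  [50,53): 3 bp

[3,8,8,10,10,14]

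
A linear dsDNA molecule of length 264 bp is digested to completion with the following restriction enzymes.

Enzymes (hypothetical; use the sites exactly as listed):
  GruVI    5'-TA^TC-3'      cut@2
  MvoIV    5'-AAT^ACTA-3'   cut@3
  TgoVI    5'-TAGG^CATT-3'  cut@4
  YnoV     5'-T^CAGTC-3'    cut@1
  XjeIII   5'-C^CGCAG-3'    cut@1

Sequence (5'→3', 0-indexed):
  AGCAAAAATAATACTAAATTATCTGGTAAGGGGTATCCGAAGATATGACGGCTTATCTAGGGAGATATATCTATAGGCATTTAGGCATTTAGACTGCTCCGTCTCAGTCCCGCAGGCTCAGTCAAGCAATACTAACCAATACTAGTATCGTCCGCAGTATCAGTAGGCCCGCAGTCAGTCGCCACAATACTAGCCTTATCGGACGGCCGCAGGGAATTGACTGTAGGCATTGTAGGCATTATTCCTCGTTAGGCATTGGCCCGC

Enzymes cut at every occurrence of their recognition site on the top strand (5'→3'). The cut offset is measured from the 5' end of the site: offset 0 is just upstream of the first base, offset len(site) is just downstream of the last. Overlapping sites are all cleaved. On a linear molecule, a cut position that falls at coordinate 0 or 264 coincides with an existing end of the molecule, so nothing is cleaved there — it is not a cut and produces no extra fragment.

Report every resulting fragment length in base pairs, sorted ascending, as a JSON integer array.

Site scan:
  GruVI (TATC, off=2): starts [19, 33, 53, 67, 145, 157, 196] → cuts [21, 35, 55, 69, 147, 159, 198]
  MvoIV (AATACTA, off=3): starts [9, 127, 137, 185] → cuts [12, 130, 140, 188]
  TgoVI (TAGGCATT, off=4): starts [73, 81, 223, 232, 249] → cuts [77, 85, 227, 236, 253]
  YnoV (TCAGTC, off=1): starts [103, 117, 174] → cuts [104, 118, 175]
  XjeIII (CCGCAG, off=1): starts [109, 151, 168, 206] → cuts [110, 152, 169, 207]

Pooled cuts: [12, 21, 35, 55, 69, 77, 85, 104, 110, 118, 130, 140, 147, 152, 159, 169, 175, 188, 198, 207, 227, 236, 253]

Fragments:
  [0,12): 12 bp
  [12,21): 9 bp
  [21,35): 14 bp
  [35,55): 20 bp
  [55,69): 14 bp
  [69,77): 8 bp
  [77,85): 8 bp
  [85,104): 19 bp
  [104,110): 6 bp
  [110,118): 8 bp
  [118,130): 12 bp
  [130,140): 10 bp
  [140,147): 7 bp
  [147,152): 5 bp
  [152,159): 7 bp
  [159,169): 10 bp
  [169,175): 6 bp
  [175,188): 13 bp
  [188,198): 10 bp
  [198,207): 9 bp
  [207,227): 20 bp
  [227,236): 9 bp
  [236,253): 17 bp
  [253,264): 11 bp

[5,6,6,7,7,8,8,8,9,9,9,10,10,10,11,12,12,13,14,14,17,19,20,20]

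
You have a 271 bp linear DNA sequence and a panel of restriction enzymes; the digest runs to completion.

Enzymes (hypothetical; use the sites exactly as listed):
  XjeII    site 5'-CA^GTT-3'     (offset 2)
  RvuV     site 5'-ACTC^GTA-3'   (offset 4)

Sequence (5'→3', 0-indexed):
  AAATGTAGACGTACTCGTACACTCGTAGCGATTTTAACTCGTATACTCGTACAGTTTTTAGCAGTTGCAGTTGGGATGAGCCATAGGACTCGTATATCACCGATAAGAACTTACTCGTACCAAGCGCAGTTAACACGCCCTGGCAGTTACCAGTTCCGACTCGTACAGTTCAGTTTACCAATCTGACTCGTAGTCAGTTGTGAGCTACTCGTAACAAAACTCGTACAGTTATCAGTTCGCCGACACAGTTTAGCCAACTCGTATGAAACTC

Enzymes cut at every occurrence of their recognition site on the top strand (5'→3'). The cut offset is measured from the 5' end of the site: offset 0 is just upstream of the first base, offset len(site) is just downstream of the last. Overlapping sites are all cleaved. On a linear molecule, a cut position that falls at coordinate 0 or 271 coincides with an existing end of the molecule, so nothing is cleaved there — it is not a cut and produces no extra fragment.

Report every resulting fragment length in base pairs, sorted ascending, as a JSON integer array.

[5,5,5,5,6,7,7,7,8,8,10,10,11,12,12,13,13,14,16,16,17,17,22,25]

Scan for sites:
  XjeII CAGTT/2: at [51, 61, 67, 126, 143, 150, 165, 170, 194, 225, 232, 245] ⇒ [53, 63, 69, 128, 145, 152, 167, 172, 196, 227, 234, 247]
  RvuV ACTCGTA/4: at [12, 20, 36, 44, 87, 112, 158, 185, 206, 218, 256] ⇒ [16, 24, 40, 48, 91, 116, 162, 189, 210, 222, 260]

Pooled cuts: [16, 24, 40, 48, 53, 63, 69, 91, 116, 128, 145, 152, 162, 167, 172, 189, 196, 210, 222, 227, 234, 247, 260]

Fragment lengths:
  [0,16): 16 bp
  [16,24): 8 bp
  [24,40): 16 bp
  [40,48): 8 bp
  [48,53): 5 bp
  [53,63): 10 bp
  [63,69): 6 bp
  [69,91): 22 bp
  [91,116): 25 bp
  [116,128): 12 bp
  [128,145): 17 bp
  [145,152): 7 bp
  [152,162): 10 bp
  [162,167): 5 bp
  [167,172): 5 bp
  [172,189): 17 bp
  [189,196): 7 bp
  [196,210): 14 bp
  [210,222): 12 bp
  [222,227): 5 bp
  [227,234): 7 bp
  [234,247): 13 bp
  [247,260): 13 bp
  [260,271): 11 bp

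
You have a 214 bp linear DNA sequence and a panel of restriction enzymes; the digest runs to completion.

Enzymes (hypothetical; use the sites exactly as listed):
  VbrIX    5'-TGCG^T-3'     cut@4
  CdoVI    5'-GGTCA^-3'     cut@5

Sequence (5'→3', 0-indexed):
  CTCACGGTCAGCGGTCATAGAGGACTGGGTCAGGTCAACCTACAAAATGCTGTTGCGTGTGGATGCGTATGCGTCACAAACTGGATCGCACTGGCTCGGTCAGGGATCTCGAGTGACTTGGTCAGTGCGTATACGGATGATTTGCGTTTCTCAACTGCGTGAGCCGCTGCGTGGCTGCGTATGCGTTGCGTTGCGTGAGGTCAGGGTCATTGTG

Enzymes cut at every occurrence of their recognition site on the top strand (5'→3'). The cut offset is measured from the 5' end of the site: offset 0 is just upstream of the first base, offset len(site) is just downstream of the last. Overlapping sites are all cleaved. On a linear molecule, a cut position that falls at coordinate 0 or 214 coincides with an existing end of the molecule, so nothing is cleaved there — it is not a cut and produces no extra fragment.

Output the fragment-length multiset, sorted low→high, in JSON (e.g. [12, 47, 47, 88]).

[5,5,5,5,5,6,6,6,7,8,8,10,10,12,13,15,17,20,22,29]

Per-enzyme occurrences:
  VbrIX (TGCGT, off=4): starts [53, 63, 69, 125, 142, 155, 167, 175, 181, 186, 191] → cuts [57, 67, 73, 129, 146, 159, 171, 179, 185, 190, 195]
  CdoVI (GGTCA, off=5): starts [5, 12, 27, 32, 97, 119, 198, 204] → cuts [10, 17, 32, 37, 102, 124, 203, 209]

Pooled cuts: [10, 17, 32, 37, 57, 67, 73, 102, 124, 129, 146, 159, 171, 179, 185, 190, 195, 203, 209]

Fragments:
  [0,10): 10 bp
  [10,17): 7 bp
  [17,32): 15 bp
  [32,37): 5 bp
  [37,57): 20 bp
  [57,67): 10 bp
  [67,73): 6 bp
  [73,102): 29 bp
  [102,124): 22 bp
  [124,129): 5 bp
  [129,146): 17 bp
  [146,159): 13 bp
  [159,171): 12 bp
  [171,179): 8 bp
  [179,185): 6 bp
  [185,190): 5 bp
  [190,195): 5 bp
  [195,203): 8 bp
  [203,209): 6 bp
  [209,214): 5 bp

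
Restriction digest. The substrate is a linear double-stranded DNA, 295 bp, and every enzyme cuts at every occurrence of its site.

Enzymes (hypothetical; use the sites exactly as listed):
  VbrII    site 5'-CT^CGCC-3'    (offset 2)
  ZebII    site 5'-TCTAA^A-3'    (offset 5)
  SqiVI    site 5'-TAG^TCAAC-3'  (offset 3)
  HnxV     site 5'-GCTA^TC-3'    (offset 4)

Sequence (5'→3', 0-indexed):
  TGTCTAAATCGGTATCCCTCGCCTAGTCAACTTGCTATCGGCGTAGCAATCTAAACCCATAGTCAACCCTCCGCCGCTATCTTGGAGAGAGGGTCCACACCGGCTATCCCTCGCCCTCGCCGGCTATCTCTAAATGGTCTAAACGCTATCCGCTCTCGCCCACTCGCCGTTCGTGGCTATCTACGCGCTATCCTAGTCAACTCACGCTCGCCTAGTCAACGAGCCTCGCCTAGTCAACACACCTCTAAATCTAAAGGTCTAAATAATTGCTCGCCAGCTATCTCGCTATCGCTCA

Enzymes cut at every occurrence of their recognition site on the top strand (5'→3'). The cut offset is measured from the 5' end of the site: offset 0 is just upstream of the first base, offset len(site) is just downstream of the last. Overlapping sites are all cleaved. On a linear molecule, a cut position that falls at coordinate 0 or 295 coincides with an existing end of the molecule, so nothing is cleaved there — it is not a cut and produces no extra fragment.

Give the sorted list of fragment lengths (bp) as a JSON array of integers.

Site scan:
  VbrII (CTCGCC, off=2): starts [17, 109, 115, 154, 162, 206, 224, 269] → cuts [19, 111, 117, 156, 164, 208, 226, 271]
  ZebII (TCTAAA, off=5): starts [2, 49, 128, 137, 243, 249, 257] → cuts [7, 54, 133, 142, 248, 254, 262]
  SqiVI (TAGTCAAC, off=3): starts [23, 59, 193, 212, 230] → cuts [26, 62, 196, 215, 233]
  HnxV (GCTATC, off=4): starts [33, 75, 102, 122, 144, 175, 186, 276, 284] → cuts [37, 79, 106, 126, 148, 179, 190, 280, 288]

All cut coordinates (distinct, sorted): [7, 19, 26, 37, 54, 62, 79, 106, 111, 117, 126, 133, 142, 148, 156, 164, 179, 190, 196, 208, 215, 226, 233, 248, 254, 262, 271, 280, 288]

Fragment lengths:
  [0,7): 7 bp
  [7,19): 12 bp
  [19,26): 7 bp
  [26,37): 11 bp
  [37,54): 17 bp
  [54,62): 8 bp
  [62,79): 17 bp
  [79,106): 27 bp
  [106,111): 5 bp
  [111,117): 6 bp
  [117,126): 9 bp
  [126,133): 7 bp
  [133,142): 9 bp
  [142,148): 6 bp
  [148,156): 8 bp
  [156,164): 8 bp
  [164,179): 15 bp
  [179,190): 11 bp
  [190,196): 6 bp
  [196,208): 12 bp
  [208,215): 7 bp
  [215,226): 11 bp
  [226,233): 7 bp
  [233,248): 15 bp
  [248,254): 6 bp
  [254,262): 8 bp
  [262,271): 9 bp
  [271,280): 9 bp
  [280,288): 8 bp
  [288,295): 7 bp

[5,6,6,6,6,7,7,7,7,7,7,8,8,8,8,8,9,9,9,9,11,11,11,12,12,15,15,17,17,27]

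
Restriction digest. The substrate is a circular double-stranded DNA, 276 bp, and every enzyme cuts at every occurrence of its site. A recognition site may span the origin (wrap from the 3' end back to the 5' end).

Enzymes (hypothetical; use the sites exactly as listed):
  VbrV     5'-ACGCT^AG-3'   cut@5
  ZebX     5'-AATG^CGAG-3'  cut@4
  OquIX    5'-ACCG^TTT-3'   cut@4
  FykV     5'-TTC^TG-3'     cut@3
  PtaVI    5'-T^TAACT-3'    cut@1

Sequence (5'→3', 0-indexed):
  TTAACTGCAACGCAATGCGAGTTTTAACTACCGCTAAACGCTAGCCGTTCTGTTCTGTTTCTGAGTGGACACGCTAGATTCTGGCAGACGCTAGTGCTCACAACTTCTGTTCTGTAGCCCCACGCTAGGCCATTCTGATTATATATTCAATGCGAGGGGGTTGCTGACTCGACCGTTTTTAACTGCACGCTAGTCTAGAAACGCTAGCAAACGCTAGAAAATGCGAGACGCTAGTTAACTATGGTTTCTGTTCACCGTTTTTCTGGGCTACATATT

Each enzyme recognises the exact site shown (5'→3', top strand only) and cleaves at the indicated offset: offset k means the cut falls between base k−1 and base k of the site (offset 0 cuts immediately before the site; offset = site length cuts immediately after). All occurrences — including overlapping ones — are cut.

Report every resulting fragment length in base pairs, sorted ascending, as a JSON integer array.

Site scan:
  VbrV (ACGCTAG, off=5): starts [37, 70, 87, 121, 186, 200, 210, 227] → cuts [42, 75, 92, 126, 191, 205, 215, 232]
  ZebX (AATGCGAG, off=4): starts [13, 148, 219] → cuts [17, 152, 223]
  OquIX (ACCGTTT, off=4): starts [171, 253] → cuts [175, 257]
  FykV (TTCTG, off=3): starts [47, 52, 58, 78, 104, 109, 132, 245, 260] → cuts [50, 55, 61, 81, 107, 112, 135, 248, 263]
  PtaVI (TTAACT, off=1): starts [0, 23, 178, 234] → cuts [1, 24, 179, 235]

All cut coordinates (distinct, sorted): [1, 17, 24, 42, 50, 55, 61, 75, 81, 92, 107, 112, 126, 135, 152, 175, 179, 191, 205, 215, 223, 232, 235, 248, 257, 263]

Fragments:
  1→17: 16 bp
  17→24: 7 bp
  24→42: 18 bp
  42→50: 8 bp
  50→55: 5 bp
  55→61: 6 bp
  61→75: 14 bp
  75→81: 6 bp
  81→92: 11 bp
  92→107: 15 bp
  107→112: 5 bp
  112→126: 14 bp
  126→135: 9 bp
  135→152: 17 bp
  152→175: 23 bp
  175→179: 4 bp
  179→191: 12 bp
  191→205: 14 bp
  205→215: 10 bp
  215→223: 8 bp
  223→232: 9 bp
  232→235: 3 bp
  235→248: 13 bp
  248→257: 9 bp
  257→263: 6 bp
  263→1 (wrap): 276-263+1 = 14 bp

[3,4,5,5,6,6,6,7,8,8,9,9,9,10,11,12,13,14,14,14,14,15,16,17,18,23]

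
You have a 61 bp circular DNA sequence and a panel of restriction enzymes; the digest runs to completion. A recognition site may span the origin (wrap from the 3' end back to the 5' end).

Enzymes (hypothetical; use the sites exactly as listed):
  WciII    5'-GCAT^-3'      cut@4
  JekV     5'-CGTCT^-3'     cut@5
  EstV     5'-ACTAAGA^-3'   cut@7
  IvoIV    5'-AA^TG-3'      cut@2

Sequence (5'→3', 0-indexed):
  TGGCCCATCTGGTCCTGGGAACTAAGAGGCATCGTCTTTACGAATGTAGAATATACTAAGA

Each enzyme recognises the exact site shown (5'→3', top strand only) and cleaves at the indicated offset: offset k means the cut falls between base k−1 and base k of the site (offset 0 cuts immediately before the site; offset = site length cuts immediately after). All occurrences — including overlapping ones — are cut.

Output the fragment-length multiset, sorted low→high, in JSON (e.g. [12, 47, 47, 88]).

Per-enzyme occurrences:
  WciII (GCAT, off=4): starts [28] → cuts [32]
  JekV (CGTCT, off=5): starts [32] → cuts [37]
  EstV (ACTAAGA, off=7): starts [20, 54] → cuts [0, 27]
  IvoIV (AATG, off=2): starts [42] → cuts [44]

Pooled cuts: [0, 27, 32, 37, 44]

Fragments:
  0→27: 27 bp
  27→32: 5 bp
  32→37: 5 bp
  37→44: 7 bp
  44→0 (wrap): 61-44+0 = 17 bp

[5,5,7,17,27]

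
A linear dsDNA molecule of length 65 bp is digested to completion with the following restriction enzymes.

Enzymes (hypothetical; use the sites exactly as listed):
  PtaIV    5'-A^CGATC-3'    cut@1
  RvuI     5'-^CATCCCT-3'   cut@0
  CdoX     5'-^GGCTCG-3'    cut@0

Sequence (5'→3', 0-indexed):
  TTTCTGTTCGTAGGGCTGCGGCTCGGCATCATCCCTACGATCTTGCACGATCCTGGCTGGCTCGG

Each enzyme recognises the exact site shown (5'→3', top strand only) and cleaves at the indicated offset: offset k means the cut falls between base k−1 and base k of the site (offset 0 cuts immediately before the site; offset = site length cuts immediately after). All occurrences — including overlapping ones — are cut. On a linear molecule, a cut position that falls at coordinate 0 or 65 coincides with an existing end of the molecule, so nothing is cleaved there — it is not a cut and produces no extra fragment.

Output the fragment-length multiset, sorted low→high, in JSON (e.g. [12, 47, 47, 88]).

[7,8,10,10,11,19]

Scan for sites:
  PtaIV (ACGATC, off=1): starts [36, 46] → cuts [37, 47]
  RvuI (CATCCCT, off=0): starts [29] → cuts [29]
  CdoX (GGCTCG, off=0): starts [19, 58] → cuts [19, 58]

All cut coordinates (distinct, sorted): [19, 29, 37, 47, 58]

Fragments:
  [0,19): 19 bp
  [19,29): 10 bp
  [29,37): 8 bp
  [37,47): 10 bp
  [47,58): 11 bp
  [58,65): 7 bp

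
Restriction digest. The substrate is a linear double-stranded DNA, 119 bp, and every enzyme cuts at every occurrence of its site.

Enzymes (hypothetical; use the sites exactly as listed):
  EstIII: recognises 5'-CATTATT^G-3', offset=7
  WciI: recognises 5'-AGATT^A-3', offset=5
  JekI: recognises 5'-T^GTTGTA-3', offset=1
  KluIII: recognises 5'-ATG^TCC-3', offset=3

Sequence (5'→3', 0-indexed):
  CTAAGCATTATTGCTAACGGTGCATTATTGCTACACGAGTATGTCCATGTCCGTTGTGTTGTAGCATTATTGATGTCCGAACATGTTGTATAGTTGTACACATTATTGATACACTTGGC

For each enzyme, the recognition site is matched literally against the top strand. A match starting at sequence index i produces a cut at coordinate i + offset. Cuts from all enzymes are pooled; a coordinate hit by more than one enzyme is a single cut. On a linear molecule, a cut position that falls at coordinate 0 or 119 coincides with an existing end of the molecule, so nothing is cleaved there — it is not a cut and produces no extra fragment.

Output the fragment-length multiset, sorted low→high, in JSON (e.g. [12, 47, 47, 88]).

[4,6,8,9,12,12,14,14,17,23]

Scan for sites:
  EstIII CATTATTG/7: at [5, 22, 64, 100] ⇒ [12, 29, 71, 107]
  WciI (AGATTA, off=5): no sites
  JekI TGTTGTA/1: at [56, 83] ⇒ [57, 84]
  KluIII ATGTCC/3: at [40, 46, 72] ⇒ [43, 49, 75]

All cut coordinates (distinct, sorted): [12, 29, 43, 49, 57, 71, 75, 84, 107]

Fragments:
  [0,12): 12 bp
  [12,29): 17 bp
  [29,43): 14 bp
  [43,49): 6 bp
  [49,57): 8 bp
  [57,71): 14 bp
  [71,75): 4 bp
  [75,84): 9 bp
  [84,107): 23 bp
  [107,119): 12 bp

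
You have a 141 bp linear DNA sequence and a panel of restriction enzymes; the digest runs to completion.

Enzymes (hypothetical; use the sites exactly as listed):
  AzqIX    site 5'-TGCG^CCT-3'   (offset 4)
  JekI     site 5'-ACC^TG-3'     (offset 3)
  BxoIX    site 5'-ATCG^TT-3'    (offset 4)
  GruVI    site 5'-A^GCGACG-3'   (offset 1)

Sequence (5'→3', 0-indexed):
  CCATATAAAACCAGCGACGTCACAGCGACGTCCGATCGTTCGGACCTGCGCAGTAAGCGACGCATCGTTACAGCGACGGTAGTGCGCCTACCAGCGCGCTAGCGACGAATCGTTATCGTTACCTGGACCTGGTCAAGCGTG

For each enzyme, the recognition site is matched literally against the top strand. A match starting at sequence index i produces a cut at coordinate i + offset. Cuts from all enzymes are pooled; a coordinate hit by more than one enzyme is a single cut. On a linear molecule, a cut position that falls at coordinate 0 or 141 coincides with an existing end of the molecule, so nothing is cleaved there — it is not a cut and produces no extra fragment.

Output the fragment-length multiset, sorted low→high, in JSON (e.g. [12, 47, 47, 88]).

[5,5,6,6,8,10,11,11,11,12,13,14,14,15]

Scan for sites:
  AzqIX (TGCGCCT, off=4): starts [82] → cuts [86]
  JekI (ACCTG, off=3): starts [43, 120, 126] → cuts [46, 123, 129]
  BxoIX (ATCGTT, off=4): starts [34, 63, 108, 114] → cuts [38, 67, 112, 118]
  GruVI (AGCGACG, off=1): starts [12, 23, 55, 71, 100] → cuts [13, 24, 56, 72, 101]

All cut coordinates (distinct, sorted): [13, 24, 38, 46, 56, 67, 72, 86, 101, 112, 118, 123, 129]

Fragments:
  [0,13): 13 bp
  [13,24): 11 bp
  [24,38): 14 bp
  [38,46): 8 bp
  [46,56): 10 bp
  [56,67): 11 bp
  [67,72): 5 bp
  [72,86): 14 bp
  [86,101): 15 bp
  [101,112): 11 bp
  [112,118): 6 bp
  [118,123): 5 bp
  [123,129): 6 bp
  [129,141): 12 bp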